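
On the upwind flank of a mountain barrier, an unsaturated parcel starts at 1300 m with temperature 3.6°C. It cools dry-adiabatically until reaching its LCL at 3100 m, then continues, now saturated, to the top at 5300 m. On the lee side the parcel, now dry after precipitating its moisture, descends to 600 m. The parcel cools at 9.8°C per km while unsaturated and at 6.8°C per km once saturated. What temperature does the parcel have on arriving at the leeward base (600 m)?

17.06°C

1300 → 3100 m (dry, 9.8°C/km): ΔT = -9.8 × 1.8 = -17.64°C → T = -14.04°C
3100 → 5300 m (saturated, 6.8°C/km): ΔT = -6.8 × 2.2 = -14.96°C → T = -29°C
5300 → 600 m (dry descent, 9.8°C/km): ΔT = +9.8 × 4.7 = +46.06°C → T = 17.06°C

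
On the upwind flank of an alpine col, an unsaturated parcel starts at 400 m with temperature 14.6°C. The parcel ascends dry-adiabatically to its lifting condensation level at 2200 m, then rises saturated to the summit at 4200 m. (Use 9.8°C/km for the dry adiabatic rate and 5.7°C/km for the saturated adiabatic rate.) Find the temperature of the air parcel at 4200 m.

400–2200 m, dry: Δz = 1.8 km ⇒ ΔT = -17.64°C; T = -3.04°C
2200–4200 m, saturated: Δz = 2 km ⇒ ΔT = -11.4°C; T = -14.44°C

-14.44°C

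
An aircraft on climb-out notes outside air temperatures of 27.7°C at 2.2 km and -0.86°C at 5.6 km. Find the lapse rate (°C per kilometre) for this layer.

Γ = −ΔT/Δz = (27.7 − (-0.86)) / (5600 − 2200) m
  = 28.56°C / 3.4 km = 8.4°C/km

8.4°C/km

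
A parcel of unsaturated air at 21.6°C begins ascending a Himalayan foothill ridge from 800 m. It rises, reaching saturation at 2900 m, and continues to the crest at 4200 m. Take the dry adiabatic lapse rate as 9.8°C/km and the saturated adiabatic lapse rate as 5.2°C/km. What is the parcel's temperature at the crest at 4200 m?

-5.74°C

800 → 2900 m (dry, 9.8°C/km): ΔT = -9.8 × 2.1 = -20.58°C → T = 1.02°C
2900 → 4200 m (saturated, 5.2°C/km): ΔT = -5.2 × 1.3 = -6.76°C → T = -5.74°C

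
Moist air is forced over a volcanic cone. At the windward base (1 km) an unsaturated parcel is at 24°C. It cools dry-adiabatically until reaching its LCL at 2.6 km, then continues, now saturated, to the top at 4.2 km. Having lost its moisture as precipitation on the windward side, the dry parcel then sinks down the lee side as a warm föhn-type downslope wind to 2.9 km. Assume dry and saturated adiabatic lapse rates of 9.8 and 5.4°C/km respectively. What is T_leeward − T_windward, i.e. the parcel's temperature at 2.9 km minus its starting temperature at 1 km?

-11.58°C

1000–2600 m, dry: Δz = 1.6 km ⇒ ΔT = -15.68°C; T = 8.32°C
2600–4200 m, saturated: Δz = 1.6 km ⇒ ΔT = -8.64°C; T = -0.32°C
4200–2900 m, dry descent: Δz = 1.3 km ⇒ ΔT = +12.74°C; T = 12.42°C
Net change vs windward start: 12.42 − 24 = -11.58°C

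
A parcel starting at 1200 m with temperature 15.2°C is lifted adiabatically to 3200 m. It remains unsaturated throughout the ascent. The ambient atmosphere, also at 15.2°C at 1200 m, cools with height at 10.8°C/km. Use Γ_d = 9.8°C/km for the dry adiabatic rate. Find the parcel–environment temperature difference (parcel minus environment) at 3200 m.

+2°C (parcel warmer than environment)

Parcel:
  Dry to 3200 m: -9.8 × 2 km = -19.6°C, so T = -4.4°C.
Environment:
  Environment to 3200 m: -10.8 × 2 km = -21.6°C, so T = -6.4°C.
T_parcel − T_env = -4.4 − (-6.4) = +2°C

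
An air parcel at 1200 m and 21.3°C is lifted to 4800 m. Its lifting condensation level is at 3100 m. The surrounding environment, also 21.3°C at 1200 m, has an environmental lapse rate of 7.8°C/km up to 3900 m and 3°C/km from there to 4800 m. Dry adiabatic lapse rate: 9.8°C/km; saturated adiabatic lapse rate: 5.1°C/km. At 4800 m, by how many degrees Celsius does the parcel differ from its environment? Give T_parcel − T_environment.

-3.53°C (parcel cooler than environment)

Parcel:
  Dry to 3100 m: -9.8 × 1.9 km = -18.62°C, so T = 2.68°C.
  Saturated to 4800 m: -5.1 × 1.7 km = -8.67°C, so T = -5.99°C.
Environment:
  Environment, lower layer to 3900 m: -7.8 × 2.7 km = -21.06°C, so T = 0.24°C.
  Environment, upper layer to 4800 m: -3 × 0.9 km = -2.7°C, so T = -2.46°C.
T_parcel − T_env = -5.99 − (-2.46) = -3.53°C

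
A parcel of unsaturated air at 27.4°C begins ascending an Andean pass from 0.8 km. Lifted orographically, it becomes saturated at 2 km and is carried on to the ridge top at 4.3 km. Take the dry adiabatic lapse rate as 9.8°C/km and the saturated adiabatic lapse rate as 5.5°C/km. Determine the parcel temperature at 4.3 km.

Dry to 2000 m: -9.8 × 1.2 km = -11.76°C, so T = 15.64°C.
Saturated to 4300 m: -5.5 × 2.3 km = -12.65°C, so T = 2.99°C.

2.99°C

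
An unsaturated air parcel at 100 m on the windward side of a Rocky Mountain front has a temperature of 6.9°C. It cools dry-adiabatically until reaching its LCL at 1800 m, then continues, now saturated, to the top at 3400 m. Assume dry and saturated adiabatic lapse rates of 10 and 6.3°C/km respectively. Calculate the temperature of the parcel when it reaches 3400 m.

-20.18°C

From 100 m to 1800 m (dry): cools by 10 × 1.7 = 17°C, giving -10.1°C.
From 1800 m to 3400 m (saturated): cools by 6.3 × 1.6 = 10.08°C, giving -20.18°C.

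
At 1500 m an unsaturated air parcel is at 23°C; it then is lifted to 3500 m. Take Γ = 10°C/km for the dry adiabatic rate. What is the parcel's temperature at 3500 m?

From 1500 m to 3500 m (dry adiabatic): cools by 10 × 2 = 20°C, giving 3°C.

3°C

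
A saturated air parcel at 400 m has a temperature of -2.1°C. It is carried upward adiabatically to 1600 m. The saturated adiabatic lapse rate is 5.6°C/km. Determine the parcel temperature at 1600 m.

400–1600 m, saturated adiabatic: Δz = 1.2 km ⇒ ΔT = -6.72°C; T = -8.82°C

-8.82°C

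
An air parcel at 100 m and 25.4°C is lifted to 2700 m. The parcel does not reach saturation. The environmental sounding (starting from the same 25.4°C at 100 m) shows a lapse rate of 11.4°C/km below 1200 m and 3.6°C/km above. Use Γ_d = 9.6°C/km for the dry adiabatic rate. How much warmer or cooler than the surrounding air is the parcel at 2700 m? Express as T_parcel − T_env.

-7.02°C (parcel cooler than environment)

Parcel:
  From 100 m to 2700 m (dry): cools by 9.6 × 2.6 = 24.96°C, giving 0.44°C.
Environment:
  From 100 m to 1200 m (environment, lower layer): cools by 11.4 × 1.1 = 12.54°C, giving 12.86°C.
  From 1200 m to 2700 m (environment, upper layer): cools by 3.6 × 1.5 = 5.4°C, giving 7.46°C.
T_parcel − T_env = 0.44 − 7.46 = -7.02°C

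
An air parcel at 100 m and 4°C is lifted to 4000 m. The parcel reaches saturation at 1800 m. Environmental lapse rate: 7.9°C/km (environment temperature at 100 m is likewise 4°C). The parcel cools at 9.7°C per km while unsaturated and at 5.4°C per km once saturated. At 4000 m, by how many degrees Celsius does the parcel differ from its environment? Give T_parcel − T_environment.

Parcel:
  From 100 m to 1800 m (dry): cools by 9.7 × 1.7 = 16.49°C, giving -12.49°C.
  From 1800 m to 4000 m (saturated): cools by 5.4 × 2.2 = 11.88°C, giving -24.37°C.
Environment:
  From 100 m to 4000 m (environment): cools by 7.9 × 3.9 = 30.81°C, giving -26.81°C.
T_parcel − T_env = -24.37 − (-26.81) = +2.44°C

+2.44°C (parcel warmer than environment)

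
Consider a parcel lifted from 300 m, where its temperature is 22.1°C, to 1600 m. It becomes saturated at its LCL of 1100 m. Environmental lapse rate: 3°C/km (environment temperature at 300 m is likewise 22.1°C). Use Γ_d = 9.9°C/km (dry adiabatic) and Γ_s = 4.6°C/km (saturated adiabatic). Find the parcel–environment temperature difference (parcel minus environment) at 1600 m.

-6.32°C (parcel cooler than environment)

Parcel:
  300–1100 m, dry: Δz = 0.8 km ⇒ ΔT = -7.92°C; T = 14.18°C
  1100–1600 m, saturated: Δz = 0.5 km ⇒ ΔT = -2.3°C; T = 11.88°C
Environment:
  300–1600 m, environment: Δz = 1.3 km ⇒ ΔT = -3.9°C; T = 18.2°C
T_parcel − T_env = 11.88 − 18.2 = -6.32°C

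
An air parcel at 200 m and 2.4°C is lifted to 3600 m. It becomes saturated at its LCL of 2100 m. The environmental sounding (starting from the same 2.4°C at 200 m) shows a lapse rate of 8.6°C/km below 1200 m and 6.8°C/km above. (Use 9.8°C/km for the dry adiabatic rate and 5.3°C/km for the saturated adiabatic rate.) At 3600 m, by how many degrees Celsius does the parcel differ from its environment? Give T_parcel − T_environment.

Parcel:
  From 200 m to 2100 m (dry): cools by 9.8 × 1.9 = 18.62°C, giving -16.22°C.
  From 2100 m to 3600 m (saturated): cools by 5.3 × 1.5 = 7.95°C, giving -24.17°C.
Environment:
  From 200 m to 1200 m (environment, lower layer): cools by 8.6 × 1 = 8.6°C, giving -6.2°C.
  From 1200 m to 3600 m (environment, upper layer): cools by 6.8 × 2.4 = 16.32°C, giving -22.52°C.
T_parcel − T_env = -24.17 − (-22.52) = -1.65°C

-1.65°C (parcel cooler than environment)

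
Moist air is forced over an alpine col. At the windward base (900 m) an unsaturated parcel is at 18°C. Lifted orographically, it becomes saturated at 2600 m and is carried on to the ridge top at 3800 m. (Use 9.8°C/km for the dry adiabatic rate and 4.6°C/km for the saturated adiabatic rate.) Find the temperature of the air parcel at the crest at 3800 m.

-4.18°C

From 900 m to 2600 m (dry): cools by 9.8 × 1.7 = 16.66°C, giving 1.34°C.
From 2600 m to 3800 m (saturated): cools by 4.6 × 1.2 = 5.52°C, giving -4.18°C.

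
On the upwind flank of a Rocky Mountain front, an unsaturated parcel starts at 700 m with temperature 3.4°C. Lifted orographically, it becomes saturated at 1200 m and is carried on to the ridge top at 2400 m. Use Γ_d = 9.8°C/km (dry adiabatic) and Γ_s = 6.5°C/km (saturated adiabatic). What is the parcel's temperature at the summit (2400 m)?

-9.3°C

From 700 m to 1200 m (dry): cools by 9.8 × 0.5 = 4.9°C, giving -1.5°C.
From 1200 m to 2400 m (saturated): cools by 6.5 × 1.2 = 7.8°C, giving -9.3°C.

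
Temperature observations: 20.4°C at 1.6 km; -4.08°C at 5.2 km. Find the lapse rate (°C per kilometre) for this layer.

6.8°C/km

Γ = −ΔT/Δz = (20.4 − (-4.08)) / (5200 − 1600) m
  = 24.48°C / 3.6 km = 6.8°C/km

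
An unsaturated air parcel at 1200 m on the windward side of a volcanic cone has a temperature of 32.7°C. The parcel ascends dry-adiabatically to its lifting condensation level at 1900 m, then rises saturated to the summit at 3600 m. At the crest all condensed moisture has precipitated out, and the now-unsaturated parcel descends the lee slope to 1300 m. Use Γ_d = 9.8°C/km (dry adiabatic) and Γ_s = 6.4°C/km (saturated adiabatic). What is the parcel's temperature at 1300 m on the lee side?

1200–1900 m, dry: Δz = 0.7 km ⇒ ΔT = -6.86°C; T = 25.84°C
1900–3600 m, saturated: Δz = 1.7 km ⇒ ΔT = -10.88°C; T = 14.96°C
3600–1300 m, dry descent: Δz = 2.3 km ⇒ ΔT = +22.54°C; T = 37.5°C

37.5°C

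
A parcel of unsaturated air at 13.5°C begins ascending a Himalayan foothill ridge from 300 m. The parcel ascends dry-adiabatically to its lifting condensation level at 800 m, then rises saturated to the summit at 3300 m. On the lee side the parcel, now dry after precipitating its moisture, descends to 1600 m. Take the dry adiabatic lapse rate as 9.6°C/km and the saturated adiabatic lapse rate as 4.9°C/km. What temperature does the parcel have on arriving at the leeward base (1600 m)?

12.77°C

From 300 m to 800 m (dry): cools by 9.6 × 0.5 = 4.8°C, giving 8.7°C.
From 800 m to 3300 m (saturated): cools by 4.9 × 2.5 = 12.25°C, giving -3.55°C.
From 3300 m to 1600 m (dry descent): warms by 9.6 × 1.7 = 16.32°C, giving 12.77°C.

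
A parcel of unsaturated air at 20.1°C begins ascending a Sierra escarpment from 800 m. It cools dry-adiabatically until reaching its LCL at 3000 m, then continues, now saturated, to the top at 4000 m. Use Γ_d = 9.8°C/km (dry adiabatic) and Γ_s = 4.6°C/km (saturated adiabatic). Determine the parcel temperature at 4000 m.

-6.06°C

800 → 3000 m (dry, 9.8°C/km): ΔT = -9.8 × 2.2 = -21.56°C → T = -1.46°C
3000 → 4000 m (saturated, 4.6°C/km): ΔT = -4.6 × 1 = -4.6°C → T = -6.06°C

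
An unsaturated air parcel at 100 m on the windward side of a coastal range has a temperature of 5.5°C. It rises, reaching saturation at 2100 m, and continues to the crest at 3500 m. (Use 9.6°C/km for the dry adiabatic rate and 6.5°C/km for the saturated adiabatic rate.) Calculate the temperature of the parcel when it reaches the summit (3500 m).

100 → 2100 m (dry, 9.6°C/km): ΔT = -9.6 × 2 = -19.2°C → T = -13.7°C
2100 → 3500 m (saturated, 6.5°C/km): ΔT = -6.5 × 1.4 = -9.1°C → T = -22.8°C

-22.8°C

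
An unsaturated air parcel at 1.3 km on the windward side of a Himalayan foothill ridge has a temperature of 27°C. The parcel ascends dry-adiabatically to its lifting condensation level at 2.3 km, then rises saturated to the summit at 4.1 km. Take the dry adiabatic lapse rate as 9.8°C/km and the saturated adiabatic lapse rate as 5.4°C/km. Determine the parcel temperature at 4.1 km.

7.48°C

From 1300 m to 2300 m (dry): cools by 9.8 × 1 = 9.8°C, giving 17.2°C.
From 2300 m to 4100 m (saturated): cools by 5.4 × 1.8 = 9.72°C, giving 7.48°C.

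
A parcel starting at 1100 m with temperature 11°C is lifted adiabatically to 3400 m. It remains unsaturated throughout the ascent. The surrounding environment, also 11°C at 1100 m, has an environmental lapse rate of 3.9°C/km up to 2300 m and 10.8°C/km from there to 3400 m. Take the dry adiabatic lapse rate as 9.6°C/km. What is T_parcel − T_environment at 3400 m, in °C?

-5.52°C (parcel cooler than environment)

Parcel:
  Dry to 3400 m: -9.6 × 2.3 km = -22.08°C, so T = -11.08°C.
Environment:
  Environment, lower layer to 2300 m: -3.9 × 1.2 km = -4.68°C, so T = 6.32°C.
  Environment, upper layer to 3400 m: -10.8 × 1.1 km = -11.88°C, so T = -5.56°C.
T_parcel − T_env = -11.08 − (-5.56) = -5.52°C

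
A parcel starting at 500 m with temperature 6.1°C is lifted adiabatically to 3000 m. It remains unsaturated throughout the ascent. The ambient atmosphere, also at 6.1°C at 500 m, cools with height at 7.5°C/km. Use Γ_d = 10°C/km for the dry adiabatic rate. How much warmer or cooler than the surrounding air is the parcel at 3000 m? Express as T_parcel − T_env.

Parcel:
  Dry to 3000 m: -10 × 2.5 km = -25°C, so T = -18.9°C.
Environment:
  Environment to 3000 m: -7.5 × 2.5 km = -18.75°C, so T = -12.65°C.
T_parcel − T_env = -18.9 − (-12.65) = -6.25°C

-6.25°C (parcel cooler than environment)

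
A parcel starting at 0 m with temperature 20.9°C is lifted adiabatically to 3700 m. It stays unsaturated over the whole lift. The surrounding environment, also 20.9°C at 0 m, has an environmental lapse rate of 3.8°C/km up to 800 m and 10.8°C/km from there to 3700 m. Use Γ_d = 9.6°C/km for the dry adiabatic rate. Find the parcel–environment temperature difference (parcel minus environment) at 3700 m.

Parcel:
  0 → 3700 m (dry, 9.6°C/km): ΔT = -9.6 × 3.7 = -35.52°C → T = -14.62°C
Environment:
  0 → 800 m (environment, lower layer, 3.8°C/km): ΔT = -3.8 × 0.8 = -3.04°C → T = 17.86°C
  800 → 3700 m (environment, upper layer, 10.8°C/km): ΔT = -10.8 × 2.9 = -31.32°C → T = -13.46°C
T_parcel − T_env = -14.62 − (-13.46) = -1.16°C

-1.16°C (parcel cooler than environment)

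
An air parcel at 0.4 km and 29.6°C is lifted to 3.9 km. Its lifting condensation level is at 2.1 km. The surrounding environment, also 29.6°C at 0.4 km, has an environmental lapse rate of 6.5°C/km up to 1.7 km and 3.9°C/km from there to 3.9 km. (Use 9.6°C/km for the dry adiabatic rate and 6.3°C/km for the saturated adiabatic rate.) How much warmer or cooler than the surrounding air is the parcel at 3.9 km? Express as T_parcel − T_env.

Parcel:
  Dry to 2100 m: -9.6 × 1.7 km = -16.32°C, so T = 13.28°C.
  Saturated to 3900 m: -6.3 × 1.8 km = -11.34°C, so T = 1.94°C.
Environment:
  Environment, lower layer to 1700 m: -6.5 × 1.3 km = -8.45°C, so T = 21.15°C.
  Environment, upper layer to 3900 m: -3.9 × 2.2 km = -8.58°C, so T = 12.57°C.
T_parcel − T_env = 1.94 − 12.57 = -10.63°C

-10.63°C (parcel cooler than environment)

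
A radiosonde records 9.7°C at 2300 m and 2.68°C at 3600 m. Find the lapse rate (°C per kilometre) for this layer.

Γ = −ΔT/Δz = (9.7 − 2.68) / (3600 − 2300) m
  = 7.02°C / 1.3 km = 5.4°C/km

5.4°C/km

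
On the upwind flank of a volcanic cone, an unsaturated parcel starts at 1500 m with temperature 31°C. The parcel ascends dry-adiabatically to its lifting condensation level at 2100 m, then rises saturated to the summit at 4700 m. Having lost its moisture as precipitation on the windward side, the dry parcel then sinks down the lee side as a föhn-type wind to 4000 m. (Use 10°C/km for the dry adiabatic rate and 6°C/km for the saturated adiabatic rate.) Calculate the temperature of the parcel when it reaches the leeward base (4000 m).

Dry to 2100 m: -10 × 0.6 km = -6°C, so T = 25°C.
Saturated to 4700 m: -6 × 2.6 km = -15.6°C, so T = 9.4°C.
Dry descent to 4000 m: +10 × 0.7 km = +7°C, so T = 16.4°C.

16.4°C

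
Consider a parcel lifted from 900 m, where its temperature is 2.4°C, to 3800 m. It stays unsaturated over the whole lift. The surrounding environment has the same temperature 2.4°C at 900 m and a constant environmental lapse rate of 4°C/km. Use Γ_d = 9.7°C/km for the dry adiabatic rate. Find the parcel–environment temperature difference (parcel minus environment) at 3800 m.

-16.53°C (parcel cooler than environment)

Parcel:
  From 900 m to 3800 m (dry): cools by 9.7 × 2.9 = 28.13°C, giving -25.73°C.
Environment:
  From 900 m to 3800 m (environment): cools by 4 × 2.9 = 11.6°C, giving -9.2°C.
T_parcel − T_env = -25.73 − (-9.2) = -16.53°C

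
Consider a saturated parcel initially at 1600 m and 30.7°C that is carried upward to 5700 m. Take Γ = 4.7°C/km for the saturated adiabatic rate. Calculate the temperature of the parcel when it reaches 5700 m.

11.43°C

From 1600 m to 5700 m (saturated adiabatic): cools by 4.7 × 4.1 = 19.27°C, giving 11.43°C.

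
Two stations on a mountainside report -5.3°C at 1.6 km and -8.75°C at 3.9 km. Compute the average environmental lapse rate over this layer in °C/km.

1.5°C/km

Γ = −ΔT/Δz = (-5.3 − (-8.75)) / (3900 − 1600) m
  = 3.45°C / 2.3 km = 1.5°C/km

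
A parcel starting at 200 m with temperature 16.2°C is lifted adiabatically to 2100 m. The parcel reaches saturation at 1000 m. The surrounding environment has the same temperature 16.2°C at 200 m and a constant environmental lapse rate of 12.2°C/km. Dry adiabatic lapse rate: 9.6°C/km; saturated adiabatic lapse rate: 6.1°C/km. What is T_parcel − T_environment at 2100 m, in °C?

Parcel:
  200–1000 m, dry: Δz = 0.8 km ⇒ ΔT = -7.68°C; T = 8.52°C
  1000–2100 m, saturated: Δz = 1.1 km ⇒ ΔT = -6.71°C; T = 1.81°C
Environment:
  200–2100 m, environment: Δz = 1.9 km ⇒ ΔT = -23.18°C; T = -6.98°C
T_parcel − T_env = 1.81 − (-6.98) = +8.79°C

+8.79°C (parcel warmer than environment)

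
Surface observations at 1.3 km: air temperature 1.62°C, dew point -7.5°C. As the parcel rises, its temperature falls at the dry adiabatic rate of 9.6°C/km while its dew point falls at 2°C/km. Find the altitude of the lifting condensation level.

T and T_d converge at 9.6 − 2 = 7.6°C per km
Height above start = (1.62 − (-7.5)) / 7.6 = 1.2 km
LCL altitude = 1300 m + 1200 m = 2500 m

2.5 km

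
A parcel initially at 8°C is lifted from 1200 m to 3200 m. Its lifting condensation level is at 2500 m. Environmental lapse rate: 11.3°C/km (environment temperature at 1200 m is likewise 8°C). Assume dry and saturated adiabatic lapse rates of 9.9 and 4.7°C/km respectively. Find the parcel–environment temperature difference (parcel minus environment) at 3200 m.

Parcel:
  1200 → 2500 m (dry, 9.9°C/km): ΔT = -9.9 × 1.3 = -12.87°C → T = -4.87°C
  2500 → 3200 m (saturated, 4.7°C/km): ΔT = -4.7 × 0.7 = -3.29°C → T = -8.16°C
Environment:
  1200 → 3200 m (environment, 11.3°C/km): ΔT = -11.3 × 2 = -22.6°C → T = -14.6°C
T_parcel − T_env = -8.16 − (-14.6) = +6.44°C

+6.44°C (parcel warmer than environment)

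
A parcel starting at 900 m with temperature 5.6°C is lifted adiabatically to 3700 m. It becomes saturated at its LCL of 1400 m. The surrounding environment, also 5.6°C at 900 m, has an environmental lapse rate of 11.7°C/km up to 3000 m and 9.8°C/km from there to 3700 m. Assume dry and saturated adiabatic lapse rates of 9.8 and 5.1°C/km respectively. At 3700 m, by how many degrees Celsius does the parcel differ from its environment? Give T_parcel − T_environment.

Parcel:
  Dry to 1400 m: -9.8 × 0.5 km = -4.9°C, so T = 0.7°C.
  Saturated to 3700 m: -5.1 × 2.3 km = -11.73°C, so T = -11.03°C.
Environment:
  Environment, lower layer to 3000 m: -11.7 × 2.1 km = -24.57°C, so T = -18.97°C.
  Environment, upper layer to 3700 m: -9.8 × 0.7 km = -6.86°C, so T = -25.83°C.
T_parcel − T_env = -11.03 − (-25.83) = +14.8°C

+14.8°C (parcel warmer than environment)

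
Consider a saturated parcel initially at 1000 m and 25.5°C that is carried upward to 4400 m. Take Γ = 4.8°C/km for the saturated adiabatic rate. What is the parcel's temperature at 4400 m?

9.18°C

Saturated adiabatic to 4400 m: -4.8 × 3.4 km = -16.32°C, so T = 9.18°C.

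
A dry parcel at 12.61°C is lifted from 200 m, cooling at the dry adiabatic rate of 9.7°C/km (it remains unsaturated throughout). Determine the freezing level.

1500 m

Height above start = (12.61 − 0) / 9.7 = 1.3 km
Altitude = 200 m + 1300 m = 1500 m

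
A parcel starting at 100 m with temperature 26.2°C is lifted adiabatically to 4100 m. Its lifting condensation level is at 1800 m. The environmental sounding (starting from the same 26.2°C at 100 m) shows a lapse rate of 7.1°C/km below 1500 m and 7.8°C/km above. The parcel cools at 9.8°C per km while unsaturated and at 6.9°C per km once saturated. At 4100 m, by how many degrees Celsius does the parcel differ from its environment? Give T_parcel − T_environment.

-2.31°C (parcel cooler than environment)

Parcel:
  Dry to 1800 m: -9.8 × 1.7 km = -16.66°C, so T = 9.54°C.
  Saturated to 4100 m: -6.9 × 2.3 km = -15.87°C, so T = -6.33°C.
Environment:
  Environment, lower layer to 1500 m: -7.1 × 1.4 km = -9.94°C, so T = 16.26°C.
  Environment, upper layer to 4100 m: -7.8 × 2.6 km = -20.28°C, so T = -4.02°C.
T_parcel − T_env = -6.33 − (-4.02) = -2.31°C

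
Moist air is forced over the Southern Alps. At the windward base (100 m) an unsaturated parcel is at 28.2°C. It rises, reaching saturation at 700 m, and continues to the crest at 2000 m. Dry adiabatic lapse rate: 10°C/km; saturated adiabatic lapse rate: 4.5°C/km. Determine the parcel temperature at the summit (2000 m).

16.35°C

From 100 m to 700 m (dry): cools by 10 × 0.6 = 6°C, giving 22.2°C.
From 700 m to 2000 m (saturated): cools by 4.5 × 1.3 = 5.85°C, giving 16.35°C.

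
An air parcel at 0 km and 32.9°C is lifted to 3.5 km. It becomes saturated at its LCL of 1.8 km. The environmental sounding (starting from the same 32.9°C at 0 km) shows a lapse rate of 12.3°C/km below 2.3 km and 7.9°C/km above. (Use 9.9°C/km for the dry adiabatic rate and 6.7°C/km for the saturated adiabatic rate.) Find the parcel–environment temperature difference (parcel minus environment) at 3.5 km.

Parcel:
  0–1800 m, dry: Δz = 1.8 km ⇒ ΔT = -17.82°C; T = 15.08°C
  1800–3500 m, saturated: Δz = 1.7 km ⇒ ΔT = -11.39°C; T = 3.69°C
Environment:
  0–2300 m, environment, lower layer: Δz = 2.3 km ⇒ ΔT = -28.29°C; T = 4.61°C
  2300–3500 m, environment, upper layer: Δz = 1.2 km ⇒ ΔT = -9.48°C; T = -4.87°C
T_parcel − T_env = 3.69 − (-4.87) = +8.56°C

+8.56°C (parcel warmer than environment)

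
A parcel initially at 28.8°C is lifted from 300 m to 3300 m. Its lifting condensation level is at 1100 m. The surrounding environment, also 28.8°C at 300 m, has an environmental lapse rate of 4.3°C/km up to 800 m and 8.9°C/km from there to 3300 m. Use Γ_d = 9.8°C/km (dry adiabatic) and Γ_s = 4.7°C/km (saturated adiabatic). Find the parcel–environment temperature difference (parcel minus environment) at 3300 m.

+6.22°C (parcel warmer than environment)

Parcel:
  From 300 m to 1100 m (dry): cools by 9.8 × 0.8 = 7.84°C, giving 20.96°C.
  From 1100 m to 3300 m (saturated): cools by 4.7 × 2.2 = 10.34°C, giving 10.62°C.
Environment:
  From 300 m to 800 m (environment, lower layer): cools by 4.3 × 0.5 = 2.15°C, giving 26.65°C.
  From 800 m to 3300 m (environment, upper layer): cools by 8.9 × 2.5 = 22.25°C, giving 4.4°C.
T_parcel − T_env = 10.62 − 4.4 = +6.22°C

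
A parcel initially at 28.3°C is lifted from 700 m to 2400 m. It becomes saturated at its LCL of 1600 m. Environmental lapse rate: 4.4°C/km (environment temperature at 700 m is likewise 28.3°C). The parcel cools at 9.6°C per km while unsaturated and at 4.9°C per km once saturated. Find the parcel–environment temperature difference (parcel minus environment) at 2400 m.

Parcel:
  700 → 1600 m (dry, 9.6°C/km): ΔT = -9.6 × 0.9 = -8.64°C → T = 19.66°C
  1600 → 2400 m (saturated, 4.9°C/km): ΔT = -4.9 × 0.8 = -3.92°C → T = 15.74°C
Environment:
  700 → 2400 m (environment, 4.4°C/km): ΔT = -4.4 × 1.7 = -7.48°C → T = 20.82°C
T_parcel − T_env = 15.74 − 20.82 = -5.08°C

-5.08°C (parcel cooler than environment)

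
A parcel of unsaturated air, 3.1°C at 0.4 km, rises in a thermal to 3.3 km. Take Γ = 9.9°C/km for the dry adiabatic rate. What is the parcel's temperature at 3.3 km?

400–3300 m, dry adiabatic: Δz = 2.9 km ⇒ ΔT = -28.71°C; T = -25.61°C

-25.61°C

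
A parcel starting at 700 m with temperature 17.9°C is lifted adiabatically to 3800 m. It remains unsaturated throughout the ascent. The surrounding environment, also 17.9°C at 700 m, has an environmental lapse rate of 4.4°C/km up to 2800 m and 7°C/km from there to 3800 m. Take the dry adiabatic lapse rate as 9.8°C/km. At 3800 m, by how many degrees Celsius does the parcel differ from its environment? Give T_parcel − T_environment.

-14.14°C (parcel cooler than environment)

Parcel:
  Dry to 3800 m: -9.8 × 3.1 km = -30.38°C, so T = -12.48°C.
Environment:
  Environment, lower layer to 2800 m: -4.4 × 2.1 km = -9.24°C, so T = 8.66°C.
  Environment, upper layer to 3800 m: -7 × 1 km = -7°C, so T = 1.66°C.
T_parcel − T_env = -12.48 − 1.66 = -14.14°C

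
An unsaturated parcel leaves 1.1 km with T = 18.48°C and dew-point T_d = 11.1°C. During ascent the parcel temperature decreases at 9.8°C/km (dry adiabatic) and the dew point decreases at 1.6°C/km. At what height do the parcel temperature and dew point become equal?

2 km

T and T_d converge at 9.8 − 1.6 = 8.2°C per km
Height above start = (18.48 − 11.1) / 8.2 = 0.9 km
LCL altitude = 1100 m + 900 m = 2000 m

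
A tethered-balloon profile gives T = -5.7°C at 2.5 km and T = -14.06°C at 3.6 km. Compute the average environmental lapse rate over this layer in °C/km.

7.6°C/km

Γ = −ΔT/Δz = (-5.7 − (-14.06)) / (3600 − 2500) m
  = 8.36°C / 1.1 km = 7.6°C/km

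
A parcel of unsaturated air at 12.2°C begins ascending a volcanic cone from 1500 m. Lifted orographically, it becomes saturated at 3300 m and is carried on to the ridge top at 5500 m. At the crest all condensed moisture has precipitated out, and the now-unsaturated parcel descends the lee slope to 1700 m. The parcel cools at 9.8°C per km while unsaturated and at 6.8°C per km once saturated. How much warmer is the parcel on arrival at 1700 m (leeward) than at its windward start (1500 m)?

From 1500 m to 3300 m (dry): cools by 9.8 × 1.8 = 17.64°C, giving -5.44°C.
From 3300 m to 5500 m (saturated): cools by 6.8 × 2.2 = 14.96°C, giving -20.4°C.
From 5500 m to 1700 m (dry descent): warms by 9.8 × 3.8 = 37.24°C, giving 16.84°C.
Net change vs windward start: 16.84 − 12.2 = +4.64°C

+4.64°C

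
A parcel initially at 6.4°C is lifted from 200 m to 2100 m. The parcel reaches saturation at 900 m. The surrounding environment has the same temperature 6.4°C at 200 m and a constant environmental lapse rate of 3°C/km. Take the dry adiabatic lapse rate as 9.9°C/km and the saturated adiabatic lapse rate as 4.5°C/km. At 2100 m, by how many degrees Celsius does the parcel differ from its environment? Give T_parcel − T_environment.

-6.63°C (parcel cooler than environment)

Parcel:
  200 → 900 m (dry, 9.9°C/km): ΔT = -9.9 × 0.7 = -6.93°C → T = -0.53°C
  900 → 2100 m (saturated, 4.5°C/km): ΔT = -4.5 × 1.2 = -5.4°C → T = -5.93°C
Environment:
  200 → 2100 m (environment, 3°C/km): ΔT = -3 × 1.9 = -5.7°C → T = 0.7°C
T_parcel − T_env = -5.93 − 0.7 = -6.63°C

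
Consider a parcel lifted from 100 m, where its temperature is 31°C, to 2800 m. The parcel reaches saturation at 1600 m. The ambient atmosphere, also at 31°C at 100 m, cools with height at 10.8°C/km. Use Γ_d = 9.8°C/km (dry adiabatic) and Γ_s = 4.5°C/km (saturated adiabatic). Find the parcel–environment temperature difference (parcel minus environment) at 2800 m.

+9.06°C (parcel warmer than environment)

Parcel:
  100 → 1600 m (dry, 9.8°C/km): ΔT = -9.8 × 1.5 = -14.7°C → T = 16.3°C
  1600 → 2800 m (saturated, 4.5°C/km): ΔT = -4.5 × 1.2 = -5.4°C → T = 10.9°C
Environment:
  100 → 2800 m (environment, 10.8°C/km): ΔT = -10.8 × 2.7 = -29.16°C → T = 1.84°C
T_parcel − T_env = 10.9 − 1.84 = +9.06°C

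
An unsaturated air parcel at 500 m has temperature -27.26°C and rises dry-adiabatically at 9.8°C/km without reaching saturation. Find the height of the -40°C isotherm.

Height above start = (-27.26 − (-40)) / 9.8 = 1.3 km
Altitude = 500 m + 1300 m = 1800 m

1800 m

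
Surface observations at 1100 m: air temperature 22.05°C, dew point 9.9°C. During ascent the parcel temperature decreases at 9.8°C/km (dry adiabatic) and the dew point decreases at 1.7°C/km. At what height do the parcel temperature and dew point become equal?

T and T_d converge at 9.8 − 1.7 = 8.1°C per km
Height above start = (22.05 − 9.9) / 8.1 = 1.5 km
LCL altitude = 1100 m + 1500 m = 2600 m

2600 m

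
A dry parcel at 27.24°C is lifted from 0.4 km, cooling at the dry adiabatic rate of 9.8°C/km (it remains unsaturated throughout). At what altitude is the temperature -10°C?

4.2 km

Height above start = (27.24 − (-10)) / 9.8 = 3.8 km
Altitude = 400 m + 3800 m = 4200 m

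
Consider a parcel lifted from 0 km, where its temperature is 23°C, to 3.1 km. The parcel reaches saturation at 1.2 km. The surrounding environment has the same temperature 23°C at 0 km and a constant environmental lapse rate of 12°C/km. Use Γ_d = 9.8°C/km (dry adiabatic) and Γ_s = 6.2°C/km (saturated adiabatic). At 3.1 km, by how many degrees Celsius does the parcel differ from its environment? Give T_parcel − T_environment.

Parcel:
  0 → 1200 m (dry, 9.8°C/km): ΔT = -9.8 × 1.2 = -11.76°C → T = 11.24°C
  1200 → 3100 m (saturated, 6.2°C/km): ΔT = -6.2 × 1.9 = -11.78°C → T = -0.54°C
Environment:
  0 → 3100 m (environment, 12°C/km): ΔT = -12 × 3.1 = -37.2°C → T = -14.2°C
T_parcel − T_env = -0.54 − (-14.2) = +13.66°C

+13.66°C (parcel warmer than environment)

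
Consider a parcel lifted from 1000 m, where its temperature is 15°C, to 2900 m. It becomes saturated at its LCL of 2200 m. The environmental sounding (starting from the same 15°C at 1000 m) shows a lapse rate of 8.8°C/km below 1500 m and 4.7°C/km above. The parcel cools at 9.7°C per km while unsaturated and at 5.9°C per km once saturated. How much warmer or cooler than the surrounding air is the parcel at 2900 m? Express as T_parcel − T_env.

-4.79°C (parcel cooler than environment)

Parcel:
  1000–2200 m, dry: Δz = 1.2 km ⇒ ΔT = -11.64°C; T = 3.36°C
  2200–2900 m, saturated: Δz = 0.7 km ⇒ ΔT = -4.13°C; T = -0.77°C
Environment:
  1000–1500 m, environment, lower layer: Δz = 0.5 km ⇒ ΔT = -4.4°C; T = 10.6°C
  1500–2900 m, environment, upper layer: Δz = 1.4 km ⇒ ΔT = -6.58°C; T = 4.02°C
T_parcel − T_env = -0.77 − 4.02 = -4.79°C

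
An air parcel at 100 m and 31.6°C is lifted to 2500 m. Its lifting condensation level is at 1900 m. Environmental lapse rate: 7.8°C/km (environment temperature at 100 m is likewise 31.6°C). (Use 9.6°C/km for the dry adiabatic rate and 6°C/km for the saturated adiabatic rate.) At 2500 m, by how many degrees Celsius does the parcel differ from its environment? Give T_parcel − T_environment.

-2.16°C (parcel cooler than environment)

Parcel:
  100–1900 m, dry: Δz = 1.8 km ⇒ ΔT = -17.28°C; T = 14.32°C
  1900–2500 m, saturated: Δz = 0.6 km ⇒ ΔT = -3.6°C; T = 10.72°C
Environment:
  100–2500 m, environment: Δz = 2.4 km ⇒ ΔT = -18.72°C; T = 12.88°C
T_parcel − T_env = 10.72 − 12.88 = -2.16°C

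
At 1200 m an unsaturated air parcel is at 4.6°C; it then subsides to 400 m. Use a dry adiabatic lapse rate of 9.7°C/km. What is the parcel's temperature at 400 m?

12.36°C

Dry adiabatic to 400 m: +9.7 × 0.8 km = +7.76°C, so T = 12.36°C.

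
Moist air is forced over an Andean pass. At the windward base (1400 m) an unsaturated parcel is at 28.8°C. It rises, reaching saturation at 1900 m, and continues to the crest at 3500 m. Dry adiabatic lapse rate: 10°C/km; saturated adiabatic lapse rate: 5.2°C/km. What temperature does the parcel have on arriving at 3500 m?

15.48°C

From 1400 m to 1900 m (dry): cools by 10 × 0.5 = 5°C, giving 23.8°C.
From 1900 m to 3500 m (saturated): cools by 5.2 × 1.6 = 8.32°C, giving 15.48°C.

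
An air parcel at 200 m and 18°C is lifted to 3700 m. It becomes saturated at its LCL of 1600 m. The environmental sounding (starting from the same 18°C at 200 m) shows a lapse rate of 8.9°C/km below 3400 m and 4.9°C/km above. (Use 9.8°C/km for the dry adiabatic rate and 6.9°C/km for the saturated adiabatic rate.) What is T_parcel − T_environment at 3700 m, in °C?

Parcel:
  200–1600 m, dry: Δz = 1.4 km ⇒ ΔT = -13.72°C; T = 4.28°C
  1600–3700 m, saturated: Δz = 2.1 km ⇒ ΔT = -14.49°C; T = -10.21°C
Environment:
  200–3400 m, environment, lower layer: Δz = 3.2 km ⇒ ΔT = -28.48°C; T = -10.48°C
  3400–3700 m, environment, upper layer: Δz = 0.3 km ⇒ ΔT = -1.47°C; T = -11.95°C
T_parcel − T_env = -10.21 − (-11.95) = +1.74°C

+1.74°C (parcel warmer than environment)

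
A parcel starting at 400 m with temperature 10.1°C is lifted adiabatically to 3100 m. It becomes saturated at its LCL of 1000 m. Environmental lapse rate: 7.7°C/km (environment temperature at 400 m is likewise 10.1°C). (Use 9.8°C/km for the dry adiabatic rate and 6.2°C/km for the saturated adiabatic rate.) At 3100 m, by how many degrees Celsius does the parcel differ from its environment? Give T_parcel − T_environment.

Parcel:
  From 400 m to 1000 m (dry): cools by 9.8 × 0.6 = 5.88°C, giving 4.22°C.
  From 1000 m to 3100 m (saturated): cools by 6.2 × 2.1 = 13.02°C, giving -8.8°C.
Environment:
  From 400 m to 3100 m (environment): cools by 7.7 × 2.7 = 20.79°C, giving -10.69°C.
T_parcel − T_env = -8.8 − (-10.69) = +1.89°C

+1.89°C (parcel warmer than environment)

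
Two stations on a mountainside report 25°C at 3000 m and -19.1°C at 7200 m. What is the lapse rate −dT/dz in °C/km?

10.5°C/km

Γ = −ΔT/Δz = (25 − (-19.1)) / (7200 − 3000) m
  = 44.1°C / 4.2 km = 10.5°C/km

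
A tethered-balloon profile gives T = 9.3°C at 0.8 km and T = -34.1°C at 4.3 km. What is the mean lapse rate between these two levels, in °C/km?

12.4°C/km

Γ = −ΔT/Δz = (9.3 − (-34.1)) / (4300 − 800) m
  = 43.4°C / 3.5 km = 12.4°C/km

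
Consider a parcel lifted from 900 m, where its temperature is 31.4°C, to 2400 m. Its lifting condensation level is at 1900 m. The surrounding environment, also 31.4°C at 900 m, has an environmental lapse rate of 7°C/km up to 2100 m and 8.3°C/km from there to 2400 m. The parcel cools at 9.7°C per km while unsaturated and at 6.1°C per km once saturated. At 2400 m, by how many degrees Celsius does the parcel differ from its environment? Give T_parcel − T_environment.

-1.86°C (parcel cooler than environment)

Parcel:
  900 → 1900 m (dry, 9.7°C/km): ΔT = -9.7 × 1 = -9.7°C → T = 21.7°C
  1900 → 2400 m (saturated, 6.1°C/km): ΔT = -6.1 × 0.5 = -3.05°C → T = 18.65°C
Environment:
  900 → 2100 m (environment, lower layer, 7°C/km): ΔT = -7 × 1.2 = -8.4°C → T = 23°C
  2100 → 2400 m (environment, upper layer, 8.3°C/km): ΔT = -8.3 × 0.3 = -2.49°C → T = 20.51°C
T_parcel − T_env = 18.65 − 20.51 = -1.86°C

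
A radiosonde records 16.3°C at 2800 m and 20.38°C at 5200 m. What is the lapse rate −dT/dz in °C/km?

-1.7°C/km

Γ = −ΔT/Δz = (16.3 − 20.38) / (5200 − 2800) m
  = -4.08°C / 2.4 km = -1.7°C/km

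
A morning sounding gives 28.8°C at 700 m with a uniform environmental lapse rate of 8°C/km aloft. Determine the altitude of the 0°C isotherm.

Height above start = (28.8 − 0) / 8 = 3.6 km
Altitude = 700 m + 3600 m = 4300 m

4300 m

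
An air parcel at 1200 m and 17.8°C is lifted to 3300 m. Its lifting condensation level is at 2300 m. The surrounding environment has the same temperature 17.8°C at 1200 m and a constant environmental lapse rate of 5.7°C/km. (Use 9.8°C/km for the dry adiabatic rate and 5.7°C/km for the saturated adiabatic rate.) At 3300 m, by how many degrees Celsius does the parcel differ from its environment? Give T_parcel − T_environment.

-4.51°C (parcel cooler than environment)

Parcel:
  From 1200 m to 2300 m (dry): cools by 9.8 × 1.1 = 10.78°C, giving 7.02°C.
  From 2300 m to 3300 m (saturated): cools by 5.7 × 1 = 5.7°C, giving 1.32°C.
Environment:
  From 1200 m to 3300 m (environment): cools by 5.7 × 2.1 = 11.97°C, giving 5.83°C.
T_parcel − T_env = 1.32 − 5.83 = -4.51°C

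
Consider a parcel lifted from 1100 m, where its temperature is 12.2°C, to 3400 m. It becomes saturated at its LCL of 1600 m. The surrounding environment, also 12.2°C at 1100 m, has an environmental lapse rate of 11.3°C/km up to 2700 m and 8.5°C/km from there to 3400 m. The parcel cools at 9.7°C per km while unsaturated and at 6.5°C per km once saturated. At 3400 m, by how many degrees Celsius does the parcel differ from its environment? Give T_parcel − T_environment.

Parcel:
  From 1100 m to 1600 m (dry): cools by 9.7 × 0.5 = 4.85°C, giving 7.35°C.
  From 1600 m to 3400 m (saturated): cools by 6.5 × 1.8 = 11.7°C, giving -4.35°C.
Environment:
  From 1100 m to 2700 m (environment, lower layer): cools by 11.3 × 1.6 = 18.08°C, giving -5.88°C.
  From 2700 m to 3400 m (environment, upper layer): cools by 8.5 × 0.7 = 5.95°C, giving -11.83°C.
T_parcel − T_env = -4.35 − (-11.83) = +7.48°C

+7.48°C (parcel warmer than environment)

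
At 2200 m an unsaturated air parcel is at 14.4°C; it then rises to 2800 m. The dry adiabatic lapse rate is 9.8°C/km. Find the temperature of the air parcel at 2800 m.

8.52°C

Dry adiabatic to 2800 m: -9.8 × 0.6 km = -5.88°C, so T = 8.52°C.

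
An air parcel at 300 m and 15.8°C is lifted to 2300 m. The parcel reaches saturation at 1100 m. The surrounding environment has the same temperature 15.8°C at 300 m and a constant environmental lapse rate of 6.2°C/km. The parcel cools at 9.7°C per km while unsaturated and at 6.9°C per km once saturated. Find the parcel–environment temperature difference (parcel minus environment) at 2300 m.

Parcel:
  300–1100 m, dry: Δz = 0.8 km ⇒ ΔT = -7.76°C; T = 8.04°C
  1100–2300 m, saturated: Δz = 1.2 km ⇒ ΔT = -8.28°C; T = -0.24°C
Environment:
  300–2300 m, environment: Δz = 2 km ⇒ ΔT = -12.4°C; T = 3.4°C
T_parcel − T_env = -0.24 − 3.4 = -3.64°C

-3.64°C (parcel cooler than environment)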